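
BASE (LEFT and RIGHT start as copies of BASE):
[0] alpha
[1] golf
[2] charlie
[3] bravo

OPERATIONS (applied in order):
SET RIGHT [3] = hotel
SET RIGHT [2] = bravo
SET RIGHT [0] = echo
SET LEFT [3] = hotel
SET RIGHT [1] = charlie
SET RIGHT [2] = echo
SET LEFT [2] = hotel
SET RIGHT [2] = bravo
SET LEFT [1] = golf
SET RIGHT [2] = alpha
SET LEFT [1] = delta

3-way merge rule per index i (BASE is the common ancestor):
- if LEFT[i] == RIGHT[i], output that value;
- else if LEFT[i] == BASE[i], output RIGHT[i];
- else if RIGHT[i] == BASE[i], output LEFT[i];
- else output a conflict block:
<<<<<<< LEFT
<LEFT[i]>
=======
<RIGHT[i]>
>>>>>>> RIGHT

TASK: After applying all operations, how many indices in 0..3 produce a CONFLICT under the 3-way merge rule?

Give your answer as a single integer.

Answer: 2

Derivation:
Final LEFT:  [alpha, delta, hotel, hotel]
Final RIGHT: [echo, charlie, alpha, hotel]
i=0: L=alpha=BASE, R=echo -> take RIGHT -> echo
i=1: BASE=golf L=delta R=charlie all differ -> CONFLICT
i=2: BASE=charlie L=hotel R=alpha all differ -> CONFLICT
i=3: L=hotel R=hotel -> agree -> hotel
Conflict count: 2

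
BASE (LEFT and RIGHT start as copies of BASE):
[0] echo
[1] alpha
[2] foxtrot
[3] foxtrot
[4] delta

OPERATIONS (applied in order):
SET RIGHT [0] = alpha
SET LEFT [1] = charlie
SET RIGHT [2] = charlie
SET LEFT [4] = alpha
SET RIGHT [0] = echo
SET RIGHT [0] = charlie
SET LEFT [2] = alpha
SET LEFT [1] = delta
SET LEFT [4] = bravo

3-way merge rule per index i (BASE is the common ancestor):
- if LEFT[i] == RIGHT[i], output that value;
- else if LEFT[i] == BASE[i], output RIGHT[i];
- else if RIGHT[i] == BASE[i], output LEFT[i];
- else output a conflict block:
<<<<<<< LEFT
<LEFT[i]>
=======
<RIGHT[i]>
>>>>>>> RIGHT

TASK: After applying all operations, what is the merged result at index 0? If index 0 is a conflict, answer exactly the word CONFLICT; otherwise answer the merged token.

Final LEFT:  [echo, delta, alpha, foxtrot, bravo]
Final RIGHT: [charlie, alpha, charlie, foxtrot, delta]
i=0: L=echo=BASE, R=charlie -> take RIGHT -> charlie
i=1: L=delta, R=alpha=BASE -> take LEFT -> delta
i=2: BASE=foxtrot L=alpha R=charlie all differ -> CONFLICT
i=3: L=foxtrot R=foxtrot -> agree -> foxtrot
i=4: L=bravo, R=delta=BASE -> take LEFT -> bravo
Index 0 -> charlie

Answer: charlie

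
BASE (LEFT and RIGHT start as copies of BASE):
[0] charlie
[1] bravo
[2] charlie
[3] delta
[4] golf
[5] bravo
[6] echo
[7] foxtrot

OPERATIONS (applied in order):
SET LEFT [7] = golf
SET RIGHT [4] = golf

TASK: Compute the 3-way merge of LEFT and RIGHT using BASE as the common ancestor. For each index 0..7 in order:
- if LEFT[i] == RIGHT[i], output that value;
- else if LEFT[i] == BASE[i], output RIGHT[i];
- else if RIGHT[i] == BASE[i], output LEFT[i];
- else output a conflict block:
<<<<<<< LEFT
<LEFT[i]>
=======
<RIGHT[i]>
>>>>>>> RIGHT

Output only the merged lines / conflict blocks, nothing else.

Final LEFT:  [charlie, bravo, charlie, delta, golf, bravo, echo, golf]
Final RIGHT: [charlie, bravo, charlie, delta, golf, bravo, echo, foxtrot]
i=0: L=charlie R=charlie -> agree -> charlie
i=1: L=bravo R=bravo -> agree -> bravo
i=2: L=charlie R=charlie -> agree -> charlie
i=3: L=delta R=delta -> agree -> delta
i=4: L=golf R=golf -> agree -> golf
i=5: L=bravo R=bravo -> agree -> bravo
i=6: L=echo R=echo -> agree -> echo
i=7: L=golf, R=foxtrot=BASE -> take LEFT -> golf

Answer: charlie
bravo
charlie
delta
golf
bravo
echo
golf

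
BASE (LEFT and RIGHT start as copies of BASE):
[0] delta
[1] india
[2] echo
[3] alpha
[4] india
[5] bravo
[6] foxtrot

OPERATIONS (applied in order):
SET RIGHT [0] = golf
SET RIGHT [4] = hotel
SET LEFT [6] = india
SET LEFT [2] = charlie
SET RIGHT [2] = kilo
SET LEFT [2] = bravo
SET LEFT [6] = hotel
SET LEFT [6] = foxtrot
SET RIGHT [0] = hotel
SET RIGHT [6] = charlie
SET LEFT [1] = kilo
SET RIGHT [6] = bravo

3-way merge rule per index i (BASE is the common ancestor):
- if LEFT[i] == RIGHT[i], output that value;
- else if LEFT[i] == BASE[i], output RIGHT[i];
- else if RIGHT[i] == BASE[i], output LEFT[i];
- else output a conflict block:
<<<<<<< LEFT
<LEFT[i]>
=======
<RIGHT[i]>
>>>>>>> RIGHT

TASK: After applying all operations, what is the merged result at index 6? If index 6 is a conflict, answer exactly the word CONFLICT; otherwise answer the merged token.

Answer: bravo

Derivation:
Final LEFT:  [delta, kilo, bravo, alpha, india, bravo, foxtrot]
Final RIGHT: [hotel, india, kilo, alpha, hotel, bravo, bravo]
i=0: L=delta=BASE, R=hotel -> take RIGHT -> hotel
i=1: L=kilo, R=india=BASE -> take LEFT -> kilo
i=2: BASE=echo L=bravo R=kilo all differ -> CONFLICT
i=3: L=alpha R=alpha -> agree -> alpha
i=4: L=india=BASE, R=hotel -> take RIGHT -> hotel
i=5: L=bravo R=bravo -> agree -> bravo
i=6: L=foxtrot=BASE, R=bravo -> take RIGHT -> bravo
Index 6 -> bravo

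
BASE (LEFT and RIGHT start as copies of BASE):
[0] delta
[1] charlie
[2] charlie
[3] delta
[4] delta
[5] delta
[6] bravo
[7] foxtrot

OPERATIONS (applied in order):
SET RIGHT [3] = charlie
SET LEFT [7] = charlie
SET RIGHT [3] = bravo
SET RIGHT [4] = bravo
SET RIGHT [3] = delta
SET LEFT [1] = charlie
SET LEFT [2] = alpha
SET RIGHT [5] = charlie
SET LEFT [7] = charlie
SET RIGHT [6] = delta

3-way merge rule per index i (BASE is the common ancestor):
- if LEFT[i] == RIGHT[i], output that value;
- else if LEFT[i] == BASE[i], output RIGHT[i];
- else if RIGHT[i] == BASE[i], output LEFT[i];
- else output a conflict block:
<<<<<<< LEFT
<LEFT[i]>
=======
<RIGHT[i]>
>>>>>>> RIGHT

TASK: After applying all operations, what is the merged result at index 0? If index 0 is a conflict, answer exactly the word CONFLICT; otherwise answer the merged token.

Final LEFT:  [delta, charlie, alpha, delta, delta, delta, bravo, charlie]
Final RIGHT: [delta, charlie, charlie, delta, bravo, charlie, delta, foxtrot]
i=0: L=delta R=delta -> agree -> delta
i=1: L=charlie R=charlie -> agree -> charlie
i=2: L=alpha, R=charlie=BASE -> take LEFT -> alpha
i=3: L=delta R=delta -> agree -> delta
i=4: L=delta=BASE, R=bravo -> take RIGHT -> bravo
i=5: L=delta=BASE, R=charlie -> take RIGHT -> charlie
i=6: L=bravo=BASE, R=delta -> take RIGHT -> delta
i=7: L=charlie, R=foxtrot=BASE -> take LEFT -> charlie
Index 0 -> delta

Answer: delta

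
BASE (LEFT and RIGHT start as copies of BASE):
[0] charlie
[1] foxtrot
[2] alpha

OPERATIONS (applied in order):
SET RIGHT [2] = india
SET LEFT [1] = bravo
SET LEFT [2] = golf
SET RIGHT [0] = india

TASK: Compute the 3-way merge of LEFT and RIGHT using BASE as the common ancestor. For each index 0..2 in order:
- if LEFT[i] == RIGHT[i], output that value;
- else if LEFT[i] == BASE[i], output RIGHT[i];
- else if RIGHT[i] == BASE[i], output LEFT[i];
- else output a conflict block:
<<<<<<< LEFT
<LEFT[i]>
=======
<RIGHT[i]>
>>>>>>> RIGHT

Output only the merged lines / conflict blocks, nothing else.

Answer: india
bravo
<<<<<<< LEFT
golf
=======
india
>>>>>>> RIGHT

Derivation:
Final LEFT:  [charlie, bravo, golf]
Final RIGHT: [india, foxtrot, india]
i=0: L=charlie=BASE, R=india -> take RIGHT -> india
i=1: L=bravo, R=foxtrot=BASE -> take LEFT -> bravo
i=2: BASE=alpha L=golf R=india all differ -> CONFLICT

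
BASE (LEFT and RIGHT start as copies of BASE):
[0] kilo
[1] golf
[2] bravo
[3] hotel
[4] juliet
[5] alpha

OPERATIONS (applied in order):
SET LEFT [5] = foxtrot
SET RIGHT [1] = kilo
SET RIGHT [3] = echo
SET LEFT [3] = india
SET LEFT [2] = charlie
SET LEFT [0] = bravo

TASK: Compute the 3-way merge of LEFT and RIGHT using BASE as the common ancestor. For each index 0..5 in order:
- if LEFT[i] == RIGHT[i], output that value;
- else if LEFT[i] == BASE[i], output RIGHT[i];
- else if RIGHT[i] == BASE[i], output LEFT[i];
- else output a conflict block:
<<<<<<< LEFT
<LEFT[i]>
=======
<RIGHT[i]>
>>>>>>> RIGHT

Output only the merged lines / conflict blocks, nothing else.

Final LEFT:  [bravo, golf, charlie, india, juliet, foxtrot]
Final RIGHT: [kilo, kilo, bravo, echo, juliet, alpha]
i=0: L=bravo, R=kilo=BASE -> take LEFT -> bravo
i=1: L=golf=BASE, R=kilo -> take RIGHT -> kilo
i=2: L=charlie, R=bravo=BASE -> take LEFT -> charlie
i=3: BASE=hotel L=india R=echo all differ -> CONFLICT
i=4: L=juliet R=juliet -> agree -> juliet
i=5: L=foxtrot, R=alpha=BASE -> take LEFT -> foxtrot

Answer: bravo
kilo
charlie
<<<<<<< LEFT
india
=======
echo
>>>>>>> RIGHT
juliet
foxtrot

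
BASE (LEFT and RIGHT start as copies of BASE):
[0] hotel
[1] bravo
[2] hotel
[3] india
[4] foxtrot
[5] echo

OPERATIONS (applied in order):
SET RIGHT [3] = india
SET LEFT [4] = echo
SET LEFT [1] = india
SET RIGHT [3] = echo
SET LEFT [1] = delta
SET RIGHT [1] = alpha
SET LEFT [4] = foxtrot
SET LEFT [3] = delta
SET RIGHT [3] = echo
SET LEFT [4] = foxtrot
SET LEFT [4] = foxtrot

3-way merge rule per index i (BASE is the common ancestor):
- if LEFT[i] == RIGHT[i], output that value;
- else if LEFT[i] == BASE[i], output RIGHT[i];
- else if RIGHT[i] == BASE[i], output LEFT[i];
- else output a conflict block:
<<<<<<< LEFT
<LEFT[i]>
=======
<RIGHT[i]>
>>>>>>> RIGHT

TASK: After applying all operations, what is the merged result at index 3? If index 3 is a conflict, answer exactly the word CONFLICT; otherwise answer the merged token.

Answer: CONFLICT

Derivation:
Final LEFT:  [hotel, delta, hotel, delta, foxtrot, echo]
Final RIGHT: [hotel, alpha, hotel, echo, foxtrot, echo]
i=0: L=hotel R=hotel -> agree -> hotel
i=1: BASE=bravo L=delta R=alpha all differ -> CONFLICT
i=2: L=hotel R=hotel -> agree -> hotel
i=3: BASE=india L=delta R=echo all differ -> CONFLICT
i=4: L=foxtrot R=foxtrot -> agree -> foxtrot
i=5: L=echo R=echo -> agree -> echo
Index 3 -> CONFLICT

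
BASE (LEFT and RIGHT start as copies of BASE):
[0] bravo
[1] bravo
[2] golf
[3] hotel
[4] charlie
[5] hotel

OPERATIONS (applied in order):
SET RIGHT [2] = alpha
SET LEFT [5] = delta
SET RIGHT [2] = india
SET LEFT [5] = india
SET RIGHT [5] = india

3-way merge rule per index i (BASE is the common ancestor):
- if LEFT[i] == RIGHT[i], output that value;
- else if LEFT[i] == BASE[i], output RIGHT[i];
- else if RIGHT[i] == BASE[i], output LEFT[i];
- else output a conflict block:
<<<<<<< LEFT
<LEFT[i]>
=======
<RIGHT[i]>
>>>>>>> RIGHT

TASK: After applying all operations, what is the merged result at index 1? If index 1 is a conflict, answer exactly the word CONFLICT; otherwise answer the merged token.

Answer: bravo

Derivation:
Final LEFT:  [bravo, bravo, golf, hotel, charlie, india]
Final RIGHT: [bravo, bravo, india, hotel, charlie, india]
i=0: L=bravo R=bravo -> agree -> bravo
i=1: L=bravo R=bravo -> agree -> bravo
i=2: L=golf=BASE, R=india -> take RIGHT -> india
i=3: L=hotel R=hotel -> agree -> hotel
i=4: L=charlie R=charlie -> agree -> charlie
i=5: L=india R=india -> agree -> india
Index 1 -> bravo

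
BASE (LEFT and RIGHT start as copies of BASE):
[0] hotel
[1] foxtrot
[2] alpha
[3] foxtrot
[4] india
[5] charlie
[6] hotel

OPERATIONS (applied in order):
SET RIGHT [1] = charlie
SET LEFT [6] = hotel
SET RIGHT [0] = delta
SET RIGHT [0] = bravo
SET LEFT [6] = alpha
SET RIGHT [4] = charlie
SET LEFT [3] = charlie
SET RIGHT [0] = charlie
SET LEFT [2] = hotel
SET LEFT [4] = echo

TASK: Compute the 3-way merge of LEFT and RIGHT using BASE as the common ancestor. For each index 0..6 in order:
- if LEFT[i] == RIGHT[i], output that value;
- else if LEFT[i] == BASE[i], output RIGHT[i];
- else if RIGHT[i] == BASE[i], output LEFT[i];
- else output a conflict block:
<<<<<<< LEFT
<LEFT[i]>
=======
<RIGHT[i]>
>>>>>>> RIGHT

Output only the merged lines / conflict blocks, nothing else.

Answer: charlie
charlie
hotel
charlie
<<<<<<< LEFT
echo
=======
charlie
>>>>>>> RIGHT
charlie
alpha

Derivation:
Final LEFT:  [hotel, foxtrot, hotel, charlie, echo, charlie, alpha]
Final RIGHT: [charlie, charlie, alpha, foxtrot, charlie, charlie, hotel]
i=0: L=hotel=BASE, R=charlie -> take RIGHT -> charlie
i=1: L=foxtrot=BASE, R=charlie -> take RIGHT -> charlie
i=2: L=hotel, R=alpha=BASE -> take LEFT -> hotel
i=3: L=charlie, R=foxtrot=BASE -> take LEFT -> charlie
i=4: BASE=india L=echo R=charlie all differ -> CONFLICT
i=5: L=charlie R=charlie -> agree -> charlie
i=6: L=alpha, R=hotel=BASE -> take LEFT -> alpha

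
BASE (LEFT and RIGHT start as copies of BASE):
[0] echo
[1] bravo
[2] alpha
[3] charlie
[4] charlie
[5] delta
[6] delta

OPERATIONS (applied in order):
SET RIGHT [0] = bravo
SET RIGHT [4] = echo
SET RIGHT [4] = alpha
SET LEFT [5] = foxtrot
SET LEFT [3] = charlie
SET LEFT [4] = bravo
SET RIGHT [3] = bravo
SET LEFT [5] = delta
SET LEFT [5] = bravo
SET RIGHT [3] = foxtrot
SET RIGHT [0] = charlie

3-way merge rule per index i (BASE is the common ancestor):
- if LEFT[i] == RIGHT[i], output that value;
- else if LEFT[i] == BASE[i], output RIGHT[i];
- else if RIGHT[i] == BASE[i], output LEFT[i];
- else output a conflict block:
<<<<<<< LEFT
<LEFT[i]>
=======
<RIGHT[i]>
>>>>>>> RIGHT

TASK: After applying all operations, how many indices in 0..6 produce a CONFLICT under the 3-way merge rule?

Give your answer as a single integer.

Answer: 1

Derivation:
Final LEFT:  [echo, bravo, alpha, charlie, bravo, bravo, delta]
Final RIGHT: [charlie, bravo, alpha, foxtrot, alpha, delta, delta]
i=0: L=echo=BASE, R=charlie -> take RIGHT -> charlie
i=1: L=bravo R=bravo -> agree -> bravo
i=2: L=alpha R=alpha -> agree -> alpha
i=3: L=charlie=BASE, R=foxtrot -> take RIGHT -> foxtrot
i=4: BASE=charlie L=bravo R=alpha all differ -> CONFLICT
i=5: L=bravo, R=delta=BASE -> take LEFT -> bravo
i=6: L=delta R=delta -> agree -> delta
Conflict count: 1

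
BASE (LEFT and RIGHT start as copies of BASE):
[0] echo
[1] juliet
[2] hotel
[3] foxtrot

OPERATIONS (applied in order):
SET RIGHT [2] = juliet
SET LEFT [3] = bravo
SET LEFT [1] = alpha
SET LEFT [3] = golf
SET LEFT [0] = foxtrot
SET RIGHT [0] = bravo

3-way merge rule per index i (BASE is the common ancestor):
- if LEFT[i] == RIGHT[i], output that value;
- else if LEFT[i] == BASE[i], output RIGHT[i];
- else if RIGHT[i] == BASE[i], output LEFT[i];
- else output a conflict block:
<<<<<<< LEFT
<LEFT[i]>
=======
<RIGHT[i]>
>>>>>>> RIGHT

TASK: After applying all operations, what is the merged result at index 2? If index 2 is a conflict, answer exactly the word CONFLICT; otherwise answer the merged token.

Answer: juliet

Derivation:
Final LEFT:  [foxtrot, alpha, hotel, golf]
Final RIGHT: [bravo, juliet, juliet, foxtrot]
i=0: BASE=echo L=foxtrot R=bravo all differ -> CONFLICT
i=1: L=alpha, R=juliet=BASE -> take LEFT -> alpha
i=2: L=hotel=BASE, R=juliet -> take RIGHT -> juliet
i=3: L=golf, R=foxtrot=BASE -> take LEFT -> golf
Index 2 -> juliet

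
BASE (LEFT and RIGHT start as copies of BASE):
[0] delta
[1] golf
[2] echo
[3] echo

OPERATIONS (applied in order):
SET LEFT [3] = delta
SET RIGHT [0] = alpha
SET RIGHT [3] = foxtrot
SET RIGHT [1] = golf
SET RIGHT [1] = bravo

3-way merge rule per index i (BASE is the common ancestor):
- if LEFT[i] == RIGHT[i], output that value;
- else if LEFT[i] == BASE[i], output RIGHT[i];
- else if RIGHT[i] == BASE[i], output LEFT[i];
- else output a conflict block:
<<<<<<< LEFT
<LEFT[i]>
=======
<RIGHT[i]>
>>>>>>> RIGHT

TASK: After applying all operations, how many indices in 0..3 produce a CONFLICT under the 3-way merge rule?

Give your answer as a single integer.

Final LEFT:  [delta, golf, echo, delta]
Final RIGHT: [alpha, bravo, echo, foxtrot]
i=0: L=delta=BASE, R=alpha -> take RIGHT -> alpha
i=1: L=golf=BASE, R=bravo -> take RIGHT -> bravo
i=2: L=echo R=echo -> agree -> echo
i=3: BASE=echo L=delta R=foxtrot all differ -> CONFLICT
Conflict count: 1

Answer: 1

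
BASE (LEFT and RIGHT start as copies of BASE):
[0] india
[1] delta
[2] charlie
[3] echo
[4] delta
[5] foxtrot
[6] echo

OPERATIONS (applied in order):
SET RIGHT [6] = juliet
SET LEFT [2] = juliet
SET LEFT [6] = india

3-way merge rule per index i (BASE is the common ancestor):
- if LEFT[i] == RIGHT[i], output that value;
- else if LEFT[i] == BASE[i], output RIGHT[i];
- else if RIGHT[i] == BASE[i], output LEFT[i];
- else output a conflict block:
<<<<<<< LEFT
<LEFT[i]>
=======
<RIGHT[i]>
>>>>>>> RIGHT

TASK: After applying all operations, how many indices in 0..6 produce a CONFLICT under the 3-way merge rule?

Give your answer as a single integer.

Final LEFT:  [india, delta, juliet, echo, delta, foxtrot, india]
Final RIGHT: [india, delta, charlie, echo, delta, foxtrot, juliet]
i=0: L=india R=india -> agree -> india
i=1: L=delta R=delta -> agree -> delta
i=2: L=juliet, R=charlie=BASE -> take LEFT -> juliet
i=3: L=echo R=echo -> agree -> echo
i=4: L=delta R=delta -> agree -> delta
i=5: L=foxtrot R=foxtrot -> agree -> foxtrot
i=6: BASE=echo L=india R=juliet all differ -> CONFLICT
Conflict count: 1

Answer: 1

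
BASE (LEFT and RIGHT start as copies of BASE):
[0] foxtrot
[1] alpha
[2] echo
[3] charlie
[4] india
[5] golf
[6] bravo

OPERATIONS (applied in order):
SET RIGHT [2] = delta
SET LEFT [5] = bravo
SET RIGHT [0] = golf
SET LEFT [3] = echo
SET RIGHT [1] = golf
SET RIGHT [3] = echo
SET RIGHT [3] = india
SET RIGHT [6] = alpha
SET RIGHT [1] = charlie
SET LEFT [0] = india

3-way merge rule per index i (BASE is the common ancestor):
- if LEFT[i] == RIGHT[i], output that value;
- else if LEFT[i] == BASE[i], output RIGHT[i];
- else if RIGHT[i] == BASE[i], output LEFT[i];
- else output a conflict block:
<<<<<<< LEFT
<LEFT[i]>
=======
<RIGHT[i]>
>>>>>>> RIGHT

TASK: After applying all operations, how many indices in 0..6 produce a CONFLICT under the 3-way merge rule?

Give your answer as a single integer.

Final LEFT:  [india, alpha, echo, echo, india, bravo, bravo]
Final RIGHT: [golf, charlie, delta, india, india, golf, alpha]
i=0: BASE=foxtrot L=india R=golf all differ -> CONFLICT
i=1: L=alpha=BASE, R=charlie -> take RIGHT -> charlie
i=2: L=echo=BASE, R=delta -> take RIGHT -> delta
i=3: BASE=charlie L=echo R=india all differ -> CONFLICT
i=4: L=india R=india -> agree -> india
i=5: L=bravo, R=golf=BASE -> take LEFT -> bravo
i=6: L=bravo=BASE, R=alpha -> take RIGHT -> alpha
Conflict count: 2

Answer: 2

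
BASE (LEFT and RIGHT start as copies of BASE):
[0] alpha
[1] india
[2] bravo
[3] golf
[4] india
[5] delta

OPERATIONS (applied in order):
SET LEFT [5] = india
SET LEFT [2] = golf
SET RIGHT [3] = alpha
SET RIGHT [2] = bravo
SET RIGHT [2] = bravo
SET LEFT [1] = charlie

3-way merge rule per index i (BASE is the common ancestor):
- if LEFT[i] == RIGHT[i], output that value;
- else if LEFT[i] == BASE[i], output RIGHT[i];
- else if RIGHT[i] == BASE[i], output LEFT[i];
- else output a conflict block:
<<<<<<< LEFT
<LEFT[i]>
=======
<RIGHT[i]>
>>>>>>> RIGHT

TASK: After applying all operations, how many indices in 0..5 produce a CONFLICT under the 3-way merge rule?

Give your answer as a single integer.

Final LEFT:  [alpha, charlie, golf, golf, india, india]
Final RIGHT: [alpha, india, bravo, alpha, india, delta]
i=0: L=alpha R=alpha -> agree -> alpha
i=1: L=charlie, R=india=BASE -> take LEFT -> charlie
i=2: L=golf, R=bravo=BASE -> take LEFT -> golf
i=3: L=golf=BASE, R=alpha -> take RIGHT -> alpha
i=4: L=india R=india -> agree -> india
i=5: L=india, R=delta=BASE -> take LEFT -> india
Conflict count: 0

Answer: 0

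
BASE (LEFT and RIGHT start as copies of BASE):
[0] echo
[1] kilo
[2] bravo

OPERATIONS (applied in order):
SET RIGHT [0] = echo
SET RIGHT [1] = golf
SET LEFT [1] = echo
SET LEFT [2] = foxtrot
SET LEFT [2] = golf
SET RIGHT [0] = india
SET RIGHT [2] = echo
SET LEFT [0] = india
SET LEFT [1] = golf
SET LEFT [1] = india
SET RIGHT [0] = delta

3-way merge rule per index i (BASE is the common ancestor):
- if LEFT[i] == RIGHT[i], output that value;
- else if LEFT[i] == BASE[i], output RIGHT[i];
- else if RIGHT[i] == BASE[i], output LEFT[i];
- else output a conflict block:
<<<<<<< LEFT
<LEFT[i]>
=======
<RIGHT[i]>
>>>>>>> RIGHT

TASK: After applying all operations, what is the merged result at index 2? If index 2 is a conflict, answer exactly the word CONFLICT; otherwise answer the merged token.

Answer: CONFLICT

Derivation:
Final LEFT:  [india, india, golf]
Final RIGHT: [delta, golf, echo]
i=0: BASE=echo L=india R=delta all differ -> CONFLICT
i=1: BASE=kilo L=india R=golf all differ -> CONFLICT
i=2: BASE=bravo L=golf R=echo all differ -> CONFLICT
Index 2 -> CONFLICT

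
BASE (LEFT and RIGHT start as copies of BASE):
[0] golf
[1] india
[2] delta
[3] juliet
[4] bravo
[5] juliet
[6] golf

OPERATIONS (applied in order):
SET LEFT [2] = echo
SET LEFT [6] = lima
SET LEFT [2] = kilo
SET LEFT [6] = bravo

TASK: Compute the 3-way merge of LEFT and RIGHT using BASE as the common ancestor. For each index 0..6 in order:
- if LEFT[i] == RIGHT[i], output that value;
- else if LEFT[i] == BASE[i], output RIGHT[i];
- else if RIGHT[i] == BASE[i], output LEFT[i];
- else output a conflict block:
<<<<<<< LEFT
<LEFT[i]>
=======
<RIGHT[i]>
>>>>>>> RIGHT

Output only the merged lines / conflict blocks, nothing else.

Final LEFT:  [golf, india, kilo, juliet, bravo, juliet, bravo]
Final RIGHT: [golf, india, delta, juliet, bravo, juliet, golf]
i=0: L=golf R=golf -> agree -> golf
i=1: L=india R=india -> agree -> india
i=2: L=kilo, R=delta=BASE -> take LEFT -> kilo
i=3: L=juliet R=juliet -> agree -> juliet
i=4: L=bravo R=bravo -> agree -> bravo
i=5: L=juliet R=juliet -> agree -> juliet
i=6: L=bravo, R=golf=BASE -> take LEFT -> bravo

Answer: golf
india
kilo
juliet
bravo
juliet
bravo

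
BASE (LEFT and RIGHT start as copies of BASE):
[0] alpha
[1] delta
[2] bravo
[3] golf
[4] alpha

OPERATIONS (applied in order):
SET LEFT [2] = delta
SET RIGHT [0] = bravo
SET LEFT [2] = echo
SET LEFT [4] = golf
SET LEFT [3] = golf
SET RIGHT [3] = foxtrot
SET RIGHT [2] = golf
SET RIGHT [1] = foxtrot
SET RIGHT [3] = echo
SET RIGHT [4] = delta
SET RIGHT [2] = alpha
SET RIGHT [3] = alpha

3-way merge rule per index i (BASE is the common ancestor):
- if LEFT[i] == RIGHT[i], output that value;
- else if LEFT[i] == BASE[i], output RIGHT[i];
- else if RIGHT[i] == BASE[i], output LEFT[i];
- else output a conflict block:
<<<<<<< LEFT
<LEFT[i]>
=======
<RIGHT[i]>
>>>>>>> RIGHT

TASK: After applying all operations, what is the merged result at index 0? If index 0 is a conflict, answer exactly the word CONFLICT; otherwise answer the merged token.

Answer: bravo

Derivation:
Final LEFT:  [alpha, delta, echo, golf, golf]
Final RIGHT: [bravo, foxtrot, alpha, alpha, delta]
i=0: L=alpha=BASE, R=bravo -> take RIGHT -> bravo
i=1: L=delta=BASE, R=foxtrot -> take RIGHT -> foxtrot
i=2: BASE=bravo L=echo R=alpha all differ -> CONFLICT
i=3: L=golf=BASE, R=alpha -> take RIGHT -> alpha
i=4: BASE=alpha L=golf R=delta all differ -> CONFLICT
Index 0 -> bravo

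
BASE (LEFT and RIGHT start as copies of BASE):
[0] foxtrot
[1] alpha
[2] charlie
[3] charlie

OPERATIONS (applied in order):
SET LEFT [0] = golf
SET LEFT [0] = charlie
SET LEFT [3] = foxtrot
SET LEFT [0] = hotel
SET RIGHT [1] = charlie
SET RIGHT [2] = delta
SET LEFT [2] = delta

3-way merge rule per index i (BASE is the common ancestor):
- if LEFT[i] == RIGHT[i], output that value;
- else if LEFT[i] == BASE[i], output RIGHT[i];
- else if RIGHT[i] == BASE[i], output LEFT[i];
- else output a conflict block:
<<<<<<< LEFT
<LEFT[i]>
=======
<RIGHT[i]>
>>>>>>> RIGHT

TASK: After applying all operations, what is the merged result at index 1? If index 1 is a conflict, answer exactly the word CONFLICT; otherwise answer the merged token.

Answer: charlie

Derivation:
Final LEFT:  [hotel, alpha, delta, foxtrot]
Final RIGHT: [foxtrot, charlie, delta, charlie]
i=0: L=hotel, R=foxtrot=BASE -> take LEFT -> hotel
i=1: L=alpha=BASE, R=charlie -> take RIGHT -> charlie
i=2: L=delta R=delta -> agree -> delta
i=3: L=foxtrot, R=charlie=BASE -> take LEFT -> foxtrot
Index 1 -> charlie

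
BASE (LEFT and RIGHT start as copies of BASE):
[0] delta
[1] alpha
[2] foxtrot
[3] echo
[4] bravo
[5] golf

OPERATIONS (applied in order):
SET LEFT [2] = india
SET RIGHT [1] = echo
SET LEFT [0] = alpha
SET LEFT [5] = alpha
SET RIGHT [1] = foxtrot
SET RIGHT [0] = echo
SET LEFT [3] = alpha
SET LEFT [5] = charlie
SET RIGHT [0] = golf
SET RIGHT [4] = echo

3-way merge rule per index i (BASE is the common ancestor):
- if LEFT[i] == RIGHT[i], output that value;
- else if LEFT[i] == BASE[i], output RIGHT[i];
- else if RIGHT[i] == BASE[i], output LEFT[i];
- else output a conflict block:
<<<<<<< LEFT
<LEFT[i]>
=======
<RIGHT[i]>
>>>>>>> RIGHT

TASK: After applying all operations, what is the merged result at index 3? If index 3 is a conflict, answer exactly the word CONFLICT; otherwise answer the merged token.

Final LEFT:  [alpha, alpha, india, alpha, bravo, charlie]
Final RIGHT: [golf, foxtrot, foxtrot, echo, echo, golf]
i=0: BASE=delta L=alpha R=golf all differ -> CONFLICT
i=1: L=alpha=BASE, R=foxtrot -> take RIGHT -> foxtrot
i=2: L=india, R=foxtrot=BASE -> take LEFT -> india
i=3: L=alpha, R=echo=BASE -> take LEFT -> alpha
i=4: L=bravo=BASE, R=echo -> take RIGHT -> echo
i=5: L=charlie, R=golf=BASE -> take LEFT -> charlie
Index 3 -> alpha

Answer: alpha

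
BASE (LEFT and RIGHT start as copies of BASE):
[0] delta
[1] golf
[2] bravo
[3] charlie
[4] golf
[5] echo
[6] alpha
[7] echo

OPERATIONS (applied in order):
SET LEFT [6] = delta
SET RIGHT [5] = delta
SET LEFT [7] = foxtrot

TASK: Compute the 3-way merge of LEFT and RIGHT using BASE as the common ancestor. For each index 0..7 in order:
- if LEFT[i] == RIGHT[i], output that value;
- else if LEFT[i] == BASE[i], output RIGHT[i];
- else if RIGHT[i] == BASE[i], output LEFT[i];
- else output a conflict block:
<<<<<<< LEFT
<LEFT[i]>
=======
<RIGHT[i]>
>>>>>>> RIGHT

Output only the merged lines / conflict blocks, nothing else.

Final LEFT:  [delta, golf, bravo, charlie, golf, echo, delta, foxtrot]
Final RIGHT: [delta, golf, bravo, charlie, golf, delta, alpha, echo]
i=0: L=delta R=delta -> agree -> delta
i=1: L=golf R=golf -> agree -> golf
i=2: L=bravo R=bravo -> agree -> bravo
i=3: L=charlie R=charlie -> agree -> charlie
i=4: L=golf R=golf -> agree -> golf
i=5: L=echo=BASE, R=delta -> take RIGHT -> delta
i=6: L=delta, R=alpha=BASE -> take LEFT -> delta
i=7: L=foxtrot, R=echo=BASE -> take LEFT -> foxtrot

Answer: delta
golf
bravo
charlie
golf
delta
delta
foxtrot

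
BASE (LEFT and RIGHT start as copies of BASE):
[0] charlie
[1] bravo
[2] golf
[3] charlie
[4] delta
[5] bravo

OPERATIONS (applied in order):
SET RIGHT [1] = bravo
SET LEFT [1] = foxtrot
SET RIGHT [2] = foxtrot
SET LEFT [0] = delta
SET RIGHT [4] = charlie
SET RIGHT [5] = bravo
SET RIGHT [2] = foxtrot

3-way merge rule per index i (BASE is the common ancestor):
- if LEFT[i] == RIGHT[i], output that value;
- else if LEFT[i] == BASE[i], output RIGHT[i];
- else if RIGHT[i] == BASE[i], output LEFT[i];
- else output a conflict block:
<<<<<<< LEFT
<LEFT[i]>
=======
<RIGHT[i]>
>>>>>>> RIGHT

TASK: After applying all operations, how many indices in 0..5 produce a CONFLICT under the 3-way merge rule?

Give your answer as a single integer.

Answer: 0

Derivation:
Final LEFT:  [delta, foxtrot, golf, charlie, delta, bravo]
Final RIGHT: [charlie, bravo, foxtrot, charlie, charlie, bravo]
i=0: L=delta, R=charlie=BASE -> take LEFT -> delta
i=1: L=foxtrot, R=bravo=BASE -> take LEFT -> foxtrot
i=2: L=golf=BASE, R=foxtrot -> take RIGHT -> foxtrot
i=3: L=charlie R=charlie -> agree -> charlie
i=4: L=delta=BASE, R=charlie -> take RIGHT -> charlie
i=5: L=bravo R=bravo -> agree -> bravo
Conflict count: 0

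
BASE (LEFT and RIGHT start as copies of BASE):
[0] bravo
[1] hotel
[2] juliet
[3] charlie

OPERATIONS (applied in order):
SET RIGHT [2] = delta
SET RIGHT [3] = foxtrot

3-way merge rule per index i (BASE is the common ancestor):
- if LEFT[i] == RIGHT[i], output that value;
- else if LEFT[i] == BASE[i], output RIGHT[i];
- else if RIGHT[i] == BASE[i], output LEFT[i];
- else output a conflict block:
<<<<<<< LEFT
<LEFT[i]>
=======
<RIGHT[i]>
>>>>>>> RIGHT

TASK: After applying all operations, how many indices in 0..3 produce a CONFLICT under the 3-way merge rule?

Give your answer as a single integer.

Answer: 0

Derivation:
Final LEFT:  [bravo, hotel, juliet, charlie]
Final RIGHT: [bravo, hotel, delta, foxtrot]
i=0: L=bravo R=bravo -> agree -> bravo
i=1: L=hotel R=hotel -> agree -> hotel
i=2: L=juliet=BASE, R=delta -> take RIGHT -> delta
i=3: L=charlie=BASE, R=foxtrot -> take RIGHT -> foxtrot
Conflict count: 0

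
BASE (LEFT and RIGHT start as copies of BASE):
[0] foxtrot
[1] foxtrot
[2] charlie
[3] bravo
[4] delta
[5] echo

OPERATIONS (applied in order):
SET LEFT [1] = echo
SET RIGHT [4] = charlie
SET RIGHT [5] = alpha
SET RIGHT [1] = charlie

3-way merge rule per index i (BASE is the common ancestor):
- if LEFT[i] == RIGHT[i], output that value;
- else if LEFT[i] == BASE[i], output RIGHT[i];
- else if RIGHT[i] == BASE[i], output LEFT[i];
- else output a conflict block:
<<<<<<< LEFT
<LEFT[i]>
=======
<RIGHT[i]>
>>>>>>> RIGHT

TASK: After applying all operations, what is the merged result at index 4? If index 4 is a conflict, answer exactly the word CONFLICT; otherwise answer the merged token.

Answer: charlie

Derivation:
Final LEFT:  [foxtrot, echo, charlie, bravo, delta, echo]
Final RIGHT: [foxtrot, charlie, charlie, bravo, charlie, alpha]
i=0: L=foxtrot R=foxtrot -> agree -> foxtrot
i=1: BASE=foxtrot L=echo R=charlie all differ -> CONFLICT
i=2: L=charlie R=charlie -> agree -> charlie
i=3: L=bravo R=bravo -> agree -> bravo
i=4: L=delta=BASE, R=charlie -> take RIGHT -> charlie
i=5: L=echo=BASE, R=alpha -> take RIGHT -> alpha
Index 4 -> charlie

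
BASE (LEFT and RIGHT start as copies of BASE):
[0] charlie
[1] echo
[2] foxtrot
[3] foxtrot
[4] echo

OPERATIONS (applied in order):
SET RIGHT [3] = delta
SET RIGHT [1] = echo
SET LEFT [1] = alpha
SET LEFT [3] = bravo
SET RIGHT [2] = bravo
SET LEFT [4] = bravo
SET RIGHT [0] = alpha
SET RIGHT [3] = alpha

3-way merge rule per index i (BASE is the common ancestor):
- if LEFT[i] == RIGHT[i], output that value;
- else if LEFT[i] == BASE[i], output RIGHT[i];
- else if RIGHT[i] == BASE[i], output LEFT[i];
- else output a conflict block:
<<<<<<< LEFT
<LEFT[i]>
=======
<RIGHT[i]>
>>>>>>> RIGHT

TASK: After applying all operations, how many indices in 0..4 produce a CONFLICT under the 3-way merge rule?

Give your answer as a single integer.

Final LEFT:  [charlie, alpha, foxtrot, bravo, bravo]
Final RIGHT: [alpha, echo, bravo, alpha, echo]
i=0: L=charlie=BASE, R=alpha -> take RIGHT -> alpha
i=1: L=alpha, R=echo=BASE -> take LEFT -> alpha
i=2: L=foxtrot=BASE, R=bravo -> take RIGHT -> bravo
i=3: BASE=foxtrot L=bravo R=alpha all differ -> CONFLICT
i=4: L=bravo, R=echo=BASE -> take LEFT -> bravo
Conflict count: 1

Answer: 1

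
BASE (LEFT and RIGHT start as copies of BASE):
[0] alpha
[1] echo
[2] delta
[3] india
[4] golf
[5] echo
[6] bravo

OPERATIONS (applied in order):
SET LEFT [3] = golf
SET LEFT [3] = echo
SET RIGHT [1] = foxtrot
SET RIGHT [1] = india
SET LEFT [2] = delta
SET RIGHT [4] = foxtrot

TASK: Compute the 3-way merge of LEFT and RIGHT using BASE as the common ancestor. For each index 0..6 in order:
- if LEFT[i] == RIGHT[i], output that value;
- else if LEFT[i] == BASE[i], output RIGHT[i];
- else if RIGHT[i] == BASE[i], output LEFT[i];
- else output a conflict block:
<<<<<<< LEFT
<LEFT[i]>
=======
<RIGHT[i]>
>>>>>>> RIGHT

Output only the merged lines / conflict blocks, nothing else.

Answer: alpha
india
delta
echo
foxtrot
echo
bravo

Derivation:
Final LEFT:  [alpha, echo, delta, echo, golf, echo, bravo]
Final RIGHT: [alpha, india, delta, india, foxtrot, echo, bravo]
i=0: L=alpha R=alpha -> agree -> alpha
i=1: L=echo=BASE, R=india -> take RIGHT -> india
i=2: L=delta R=delta -> agree -> delta
i=3: L=echo, R=india=BASE -> take LEFT -> echo
i=4: L=golf=BASE, R=foxtrot -> take RIGHT -> foxtrot
i=5: L=echo R=echo -> agree -> echo
i=6: L=bravo R=bravo -> agree -> bravo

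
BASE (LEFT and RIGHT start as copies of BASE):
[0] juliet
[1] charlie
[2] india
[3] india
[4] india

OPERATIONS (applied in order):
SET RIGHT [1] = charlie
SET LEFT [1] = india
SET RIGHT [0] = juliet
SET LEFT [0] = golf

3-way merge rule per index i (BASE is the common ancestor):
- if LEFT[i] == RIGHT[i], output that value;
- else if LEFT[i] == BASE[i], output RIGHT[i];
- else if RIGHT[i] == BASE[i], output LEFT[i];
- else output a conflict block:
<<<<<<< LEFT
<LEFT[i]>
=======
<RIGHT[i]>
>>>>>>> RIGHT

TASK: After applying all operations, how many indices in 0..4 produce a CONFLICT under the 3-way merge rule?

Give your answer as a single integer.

Answer: 0

Derivation:
Final LEFT:  [golf, india, india, india, india]
Final RIGHT: [juliet, charlie, india, india, india]
i=0: L=golf, R=juliet=BASE -> take LEFT -> golf
i=1: L=india, R=charlie=BASE -> take LEFT -> india
i=2: L=india R=india -> agree -> india
i=3: L=india R=india -> agree -> india
i=4: L=india R=india -> agree -> india
Conflict count: 0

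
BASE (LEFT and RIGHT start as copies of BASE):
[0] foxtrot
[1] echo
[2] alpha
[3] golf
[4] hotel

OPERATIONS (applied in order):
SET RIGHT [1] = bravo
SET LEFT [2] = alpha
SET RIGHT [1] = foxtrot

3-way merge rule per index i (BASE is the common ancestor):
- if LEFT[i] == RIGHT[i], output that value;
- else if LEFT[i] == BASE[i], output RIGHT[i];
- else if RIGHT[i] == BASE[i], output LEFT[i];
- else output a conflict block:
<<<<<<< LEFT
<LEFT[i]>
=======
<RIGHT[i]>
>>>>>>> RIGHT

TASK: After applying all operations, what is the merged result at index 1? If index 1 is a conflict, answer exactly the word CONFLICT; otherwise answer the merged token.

Final LEFT:  [foxtrot, echo, alpha, golf, hotel]
Final RIGHT: [foxtrot, foxtrot, alpha, golf, hotel]
i=0: L=foxtrot R=foxtrot -> agree -> foxtrot
i=1: L=echo=BASE, R=foxtrot -> take RIGHT -> foxtrot
i=2: L=alpha R=alpha -> agree -> alpha
i=3: L=golf R=golf -> agree -> golf
i=4: L=hotel R=hotel -> agree -> hotel
Index 1 -> foxtrot

Answer: foxtrot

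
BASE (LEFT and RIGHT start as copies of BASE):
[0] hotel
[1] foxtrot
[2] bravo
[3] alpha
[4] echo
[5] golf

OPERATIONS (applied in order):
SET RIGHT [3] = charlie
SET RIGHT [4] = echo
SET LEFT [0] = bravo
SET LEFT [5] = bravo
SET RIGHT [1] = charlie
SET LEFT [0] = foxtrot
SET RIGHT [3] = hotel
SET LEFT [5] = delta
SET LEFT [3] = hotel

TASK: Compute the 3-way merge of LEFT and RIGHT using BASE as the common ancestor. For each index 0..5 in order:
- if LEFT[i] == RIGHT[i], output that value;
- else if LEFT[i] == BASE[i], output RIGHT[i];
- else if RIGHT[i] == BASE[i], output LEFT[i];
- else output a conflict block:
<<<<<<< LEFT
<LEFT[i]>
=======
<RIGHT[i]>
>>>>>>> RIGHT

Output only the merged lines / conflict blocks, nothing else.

Final LEFT:  [foxtrot, foxtrot, bravo, hotel, echo, delta]
Final RIGHT: [hotel, charlie, bravo, hotel, echo, golf]
i=0: L=foxtrot, R=hotel=BASE -> take LEFT -> foxtrot
i=1: L=foxtrot=BASE, R=charlie -> take RIGHT -> charlie
i=2: L=bravo R=bravo -> agree -> bravo
i=3: L=hotel R=hotel -> agree -> hotel
i=4: L=echo R=echo -> agree -> echo
i=5: L=delta, R=golf=BASE -> take LEFT -> delta

Answer: foxtrot
charlie
bravo
hotel
echo
delta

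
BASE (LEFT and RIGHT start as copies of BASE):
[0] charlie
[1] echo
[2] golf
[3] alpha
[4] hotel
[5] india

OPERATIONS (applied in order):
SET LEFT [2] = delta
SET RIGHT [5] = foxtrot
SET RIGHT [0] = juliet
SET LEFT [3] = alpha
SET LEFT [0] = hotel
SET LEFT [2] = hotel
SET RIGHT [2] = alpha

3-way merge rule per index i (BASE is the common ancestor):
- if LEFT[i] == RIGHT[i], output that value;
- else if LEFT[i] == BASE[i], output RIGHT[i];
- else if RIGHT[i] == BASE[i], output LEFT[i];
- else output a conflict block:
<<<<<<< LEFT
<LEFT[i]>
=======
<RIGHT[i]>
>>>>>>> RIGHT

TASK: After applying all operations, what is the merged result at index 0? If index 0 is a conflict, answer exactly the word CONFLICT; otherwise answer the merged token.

Answer: CONFLICT

Derivation:
Final LEFT:  [hotel, echo, hotel, alpha, hotel, india]
Final RIGHT: [juliet, echo, alpha, alpha, hotel, foxtrot]
i=0: BASE=charlie L=hotel R=juliet all differ -> CONFLICT
i=1: L=echo R=echo -> agree -> echo
i=2: BASE=golf L=hotel R=alpha all differ -> CONFLICT
i=3: L=alpha R=alpha -> agree -> alpha
i=4: L=hotel R=hotel -> agree -> hotel
i=5: L=india=BASE, R=foxtrot -> take RIGHT -> foxtrot
Index 0 -> CONFLICT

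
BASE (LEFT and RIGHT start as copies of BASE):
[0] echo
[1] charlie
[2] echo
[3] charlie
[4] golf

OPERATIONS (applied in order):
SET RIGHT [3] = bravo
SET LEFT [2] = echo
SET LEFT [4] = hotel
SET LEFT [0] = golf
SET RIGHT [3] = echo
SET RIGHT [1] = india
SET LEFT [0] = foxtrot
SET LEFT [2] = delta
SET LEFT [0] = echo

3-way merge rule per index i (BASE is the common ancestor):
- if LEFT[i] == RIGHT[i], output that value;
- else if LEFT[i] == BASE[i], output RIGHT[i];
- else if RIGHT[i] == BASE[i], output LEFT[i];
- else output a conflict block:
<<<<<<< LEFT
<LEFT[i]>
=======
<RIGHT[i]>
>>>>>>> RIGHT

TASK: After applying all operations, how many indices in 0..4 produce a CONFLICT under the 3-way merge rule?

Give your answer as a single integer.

Final LEFT:  [echo, charlie, delta, charlie, hotel]
Final RIGHT: [echo, india, echo, echo, golf]
i=0: L=echo R=echo -> agree -> echo
i=1: L=charlie=BASE, R=india -> take RIGHT -> india
i=2: L=delta, R=echo=BASE -> take LEFT -> delta
i=3: L=charlie=BASE, R=echo -> take RIGHT -> echo
i=4: L=hotel, R=golf=BASE -> take LEFT -> hotel
Conflict count: 0

Answer: 0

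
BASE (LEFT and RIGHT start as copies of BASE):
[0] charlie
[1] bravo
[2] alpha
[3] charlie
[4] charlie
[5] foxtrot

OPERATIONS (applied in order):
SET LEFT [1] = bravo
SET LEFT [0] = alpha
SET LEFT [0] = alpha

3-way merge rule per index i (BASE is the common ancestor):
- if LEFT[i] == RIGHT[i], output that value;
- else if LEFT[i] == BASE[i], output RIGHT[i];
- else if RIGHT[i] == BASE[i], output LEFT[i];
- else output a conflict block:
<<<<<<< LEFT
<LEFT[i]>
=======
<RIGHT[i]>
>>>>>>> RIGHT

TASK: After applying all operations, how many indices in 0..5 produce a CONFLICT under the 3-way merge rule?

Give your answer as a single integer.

Final LEFT:  [alpha, bravo, alpha, charlie, charlie, foxtrot]
Final RIGHT: [charlie, bravo, alpha, charlie, charlie, foxtrot]
i=0: L=alpha, R=charlie=BASE -> take LEFT -> alpha
i=1: L=bravo R=bravo -> agree -> bravo
i=2: L=alpha R=alpha -> agree -> alpha
i=3: L=charlie R=charlie -> agree -> charlie
i=4: L=charlie R=charlie -> agree -> charlie
i=5: L=foxtrot R=foxtrot -> agree -> foxtrot
Conflict count: 0

Answer: 0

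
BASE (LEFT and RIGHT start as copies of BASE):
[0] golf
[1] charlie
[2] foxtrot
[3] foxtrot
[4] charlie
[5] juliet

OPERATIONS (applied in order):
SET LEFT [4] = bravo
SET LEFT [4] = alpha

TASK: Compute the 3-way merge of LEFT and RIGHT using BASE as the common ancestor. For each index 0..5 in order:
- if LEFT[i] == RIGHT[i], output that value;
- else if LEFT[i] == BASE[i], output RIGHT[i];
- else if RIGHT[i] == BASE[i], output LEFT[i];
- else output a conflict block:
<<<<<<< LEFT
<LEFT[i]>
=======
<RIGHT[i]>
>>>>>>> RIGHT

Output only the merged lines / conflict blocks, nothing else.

Answer: golf
charlie
foxtrot
foxtrot
alpha
juliet

Derivation:
Final LEFT:  [golf, charlie, foxtrot, foxtrot, alpha, juliet]
Final RIGHT: [golf, charlie, foxtrot, foxtrot, charlie, juliet]
i=0: L=golf R=golf -> agree -> golf
i=1: L=charlie R=charlie -> agree -> charlie
i=2: L=foxtrot R=foxtrot -> agree -> foxtrot
i=3: L=foxtrot R=foxtrot -> agree -> foxtrot
i=4: L=alpha, R=charlie=BASE -> take LEFT -> alpha
i=5: L=juliet R=juliet -> agree -> juliet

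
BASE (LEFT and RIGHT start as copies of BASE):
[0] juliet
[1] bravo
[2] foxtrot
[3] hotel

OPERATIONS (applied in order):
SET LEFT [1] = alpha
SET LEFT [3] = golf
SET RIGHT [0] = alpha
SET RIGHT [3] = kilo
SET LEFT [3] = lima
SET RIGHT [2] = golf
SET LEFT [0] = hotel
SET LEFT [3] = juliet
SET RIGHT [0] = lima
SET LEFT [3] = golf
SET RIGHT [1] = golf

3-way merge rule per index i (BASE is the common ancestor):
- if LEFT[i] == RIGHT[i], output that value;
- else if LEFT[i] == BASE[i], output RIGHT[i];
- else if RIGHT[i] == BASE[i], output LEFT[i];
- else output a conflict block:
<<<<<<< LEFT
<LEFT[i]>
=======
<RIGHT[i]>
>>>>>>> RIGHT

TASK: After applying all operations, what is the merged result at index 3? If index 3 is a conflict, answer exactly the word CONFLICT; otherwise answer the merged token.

Answer: CONFLICT

Derivation:
Final LEFT:  [hotel, alpha, foxtrot, golf]
Final RIGHT: [lima, golf, golf, kilo]
i=0: BASE=juliet L=hotel R=lima all differ -> CONFLICT
i=1: BASE=bravo L=alpha R=golf all differ -> CONFLICT
i=2: L=foxtrot=BASE, R=golf -> take RIGHT -> golf
i=3: BASE=hotel L=golf R=kilo all differ -> CONFLICT
Index 3 -> CONFLICT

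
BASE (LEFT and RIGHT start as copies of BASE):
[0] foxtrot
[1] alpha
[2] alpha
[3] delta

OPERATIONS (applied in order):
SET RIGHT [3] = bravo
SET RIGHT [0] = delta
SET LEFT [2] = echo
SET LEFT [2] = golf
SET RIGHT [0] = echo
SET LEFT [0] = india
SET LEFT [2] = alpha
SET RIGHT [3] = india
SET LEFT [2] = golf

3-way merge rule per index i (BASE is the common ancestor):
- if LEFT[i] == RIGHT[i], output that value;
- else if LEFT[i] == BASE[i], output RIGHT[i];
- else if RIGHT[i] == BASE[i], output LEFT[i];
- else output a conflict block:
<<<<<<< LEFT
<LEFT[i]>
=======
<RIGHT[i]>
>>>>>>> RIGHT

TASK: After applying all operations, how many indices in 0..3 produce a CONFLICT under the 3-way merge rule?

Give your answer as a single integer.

Answer: 1

Derivation:
Final LEFT:  [india, alpha, golf, delta]
Final RIGHT: [echo, alpha, alpha, india]
i=0: BASE=foxtrot L=india R=echo all differ -> CONFLICT
i=1: L=alpha R=alpha -> agree -> alpha
i=2: L=golf, R=alpha=BASE -> take LEFT -> golf
i=3: L=delta=BASE, R=india -> take RIGHT -> india
Conflict count: 1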